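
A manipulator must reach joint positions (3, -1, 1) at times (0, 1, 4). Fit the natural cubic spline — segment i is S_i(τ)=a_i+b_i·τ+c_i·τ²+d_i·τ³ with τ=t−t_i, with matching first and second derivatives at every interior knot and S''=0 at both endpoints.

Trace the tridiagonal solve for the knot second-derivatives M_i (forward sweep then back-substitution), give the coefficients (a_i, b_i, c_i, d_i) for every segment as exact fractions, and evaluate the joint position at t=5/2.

Δ: Δ0=-4, Δ1=2/3
row 1: diag=8, rhs=28; c'=3/8, d'=7/2
back: M1=7/2
M: M0=0, M1=7/2, M2=0
seg 0: a=3, c=M0/2=0, d=(M1−M0)/(6·1)=7/12, b=Δ0−h0·(2M0+M1)/6=-55/12
seg 1: a=-1, c=M1/2=7/4, d=(M2−M1)/(6·3)=-7/36, b=Δ1−h1·(2M1+M2)/6=-17/6
t_q=5/2 → seg 1, τ=3/2; S=-1+-17/6·τ+7/4·τ²+-7/36·τ³=-63/32

  seg 0: a=3 b=-55/12 c=0 d=7/12
  seg 1: a=-1 b=-17/6 c=7/4 d=-7/36
S(5/2) = -63/32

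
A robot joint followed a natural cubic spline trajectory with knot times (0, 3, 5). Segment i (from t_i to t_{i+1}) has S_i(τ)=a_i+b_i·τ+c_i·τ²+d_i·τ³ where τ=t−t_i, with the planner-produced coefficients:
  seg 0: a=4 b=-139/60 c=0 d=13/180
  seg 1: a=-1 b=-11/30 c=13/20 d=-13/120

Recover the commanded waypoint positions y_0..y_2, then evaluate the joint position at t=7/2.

y_0 = S_0(0) = a_0 = 4
y_1 = S_1(0) = a_1 = -1
y_2 = S_1(2) = 0
t_q=7/2 is in segment 1 (τ=1/2); S_1(τ)=-331/320

y_0=4 y_1=-1 y_2=0
S(7/2) = -331/320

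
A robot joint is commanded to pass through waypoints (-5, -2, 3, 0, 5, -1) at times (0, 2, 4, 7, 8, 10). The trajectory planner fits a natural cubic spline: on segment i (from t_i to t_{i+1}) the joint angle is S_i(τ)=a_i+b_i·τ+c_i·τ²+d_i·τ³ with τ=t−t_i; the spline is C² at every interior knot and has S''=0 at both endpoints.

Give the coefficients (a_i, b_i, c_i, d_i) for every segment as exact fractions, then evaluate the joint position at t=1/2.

Δ: Δ0=3/2, Δ1=5/2, Δ2=-1, Δ3=5, Δ4=-3
row 1: diag=8, rhs=6; c'=1/4, d'=3/4
row 2: denom=10−2·1/4=19/2; d'=(-21−2·3/4)/(19/2)=-45/19
row 3: denom=8−3·6/19=134/19; d'=(36−3·-45/19)/(134/19)=819/134
row 4: denom=6−1·19/134=785/134; d'=(-48−1·819/134)/(785/134)=-7251/785
back: M4=-7251/785
back: M3=819/134−19/134·-7251/785=5826/785
back: M2=-45/19−6/19·5826/785=-3699/785
back: M1=3/4−1/4·-3699/785=3027/1570
M: M0=0, M1=3027/1570, M2=-3699/785, M3=5826/785, M4=-7251/785, M5=0
seg 0: a=-5, c=M0/2=0, d=(M1−M0)/(6·2)=1009/6280, b=Δ0−h0·(2M0+M1)/6=673/785
seg 1: a=-2, c=M1/2=3027/3140, d=(M2−M1)/(6·2)=-695/1256, b=Δ1−h1·(2M1+M2)/6=4373/1570
seg 2: a=3, c=M2/2=-3699/1570, d=(M3−M2)/(6·3)=635/942, b=Δ2−h2·(2M2+M3)/6=1/785
seg 3: a=0, c=M3/2=2913/785, d=(M4−M3)/(6·1)=-4359/1570, b=Δ3−h3·(2M3+M4)/6=6383/1570
seg 4: a=5, c=M4/2=-7251/1570, d=(M5−M4)/(6·2)=2417/3140, b=Δ4−h4·(2M4+M5)/6=2479/785
t_q=1/2 → seg 0, τ=1/2; S=-5+673/785·τ+0·τ²+1009/6280·τ³=-45731/10048

  seg 0: a=-5 b=673/785 c=0 d=1009/6280
  seg 1: a=-2 b=4373/1570 c=3027/3140 d=-695/1256
  seg 2: a=3 b=1/785 c=-3699/1570 d=635/942
  seg 3: a=0 b=6383/1570 c=2913/785 d=-4359/1570
  seg 4: a=5 b=2479/785 c=-7251/1570 d=2417/3140
S(1/2) = -45731/10048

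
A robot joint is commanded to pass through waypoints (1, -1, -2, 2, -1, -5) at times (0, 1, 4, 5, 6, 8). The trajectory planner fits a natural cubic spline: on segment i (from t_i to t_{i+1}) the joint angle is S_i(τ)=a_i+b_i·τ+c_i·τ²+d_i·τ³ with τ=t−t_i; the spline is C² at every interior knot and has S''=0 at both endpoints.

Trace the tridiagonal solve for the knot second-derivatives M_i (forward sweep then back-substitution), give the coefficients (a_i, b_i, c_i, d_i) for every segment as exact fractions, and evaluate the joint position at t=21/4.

  seg 0: a=1 b=-6908/3651 c=0 d=-394/3651
  seg 1: a=-1 b=-8090/3651 c=-394/1217 d=3473/10953
  seg 2: a=-2 b=16075/3651 c=3079/1217 d=-10708/3651
  seg 3: a=2 b=2425/3651 c=-7629/1217 d=9509/3651
  seg 4: a=-1 b=-14822/3651 c=1880/1217 d=-940/3651
S(21/4) = 141363/77888

Δ: Δ0=-2, Δ1=-1/3, Δ2=4, Δ3=-3, Δ4=-2
row 1: diag=8, rhs=10; c'=3/8, d'=5/4
row 2: denom=8−3·3/8=55/8; d'=(26−3·5/4)/(55/8)=178/55
row 3: denom=4−1·8/55=212/55; d'=(-42−1·178/55)/(212/55)=-622/53
row 4: denom=6−1·55/212=1217/212; d'=(6−1·-622/53)/(1217/212)=3760/1217
back: M4=3760/1217
back: M3=-622/53−55/212·3760/1217=-15258/1217
back: M2=178/55−8/55·-15258/1217=6158/1217
back: M1=5/4−3/8·6158/1217=-788/1217
M: M0=0, M1=-788/1217, M2=6158/1217, M3=-15258/1217, M4=3760/1217, M5=0
seg 0: a=1, c=M0/2=0, d=(M1−M0)/(6·1)=-394/3651, b=Δ0−h0·(2M0+M1)/6=-6908/3651
seg 1: a=-1, c=M1/2=-394/1217, d=(M2−M1)/(6·3)=3473/10953, b=Δ1−h1·(2M1+M2)/6=-8090/3651
seg 2: a=-2, c=M2/2=3079/1217, d=(M3−M2)/(6·1)=-10708/3651, b=Δ2−h2·(2M2+M3)/6=16075/3651
seg 3: a=2, c=M3/2=-7629/1217, d=(M4−M3)/(6·1)=9509/3651, b=Δ3−h3·(2M3+M4)/6=2425/3651
seg 4: a=-1, c=M4/2=1880/1217, d=(M5−M4)/(6·2)=-940/3651, b=Δ4−h4·(2M4+M5)/6=-14822/3651
t_q=21/4 → seg 3, τ=1/4; S=2+2425/3651·τ+-7629/1217·τ²+9509/3651·τ³=141363/77888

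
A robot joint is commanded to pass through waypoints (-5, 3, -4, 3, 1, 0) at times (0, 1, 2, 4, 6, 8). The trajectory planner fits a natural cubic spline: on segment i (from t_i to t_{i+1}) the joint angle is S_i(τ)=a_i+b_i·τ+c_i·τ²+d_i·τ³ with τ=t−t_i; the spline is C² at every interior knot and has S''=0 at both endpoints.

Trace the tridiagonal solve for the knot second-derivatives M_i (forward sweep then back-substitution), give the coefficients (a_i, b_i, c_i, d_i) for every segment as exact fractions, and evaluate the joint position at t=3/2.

  seg 0: a=-5 b=3910/313 c=0 d=-1406/313
  seg 1: a=3 b=-308/313 c=-4218/313 d=2335/313
  seg 2: a=-4 b=-1739/313 c=2787/313 d=-5479/2504
  seg 3: a=3 b=2381/626 c=-5289/1252 d=1141/1252
  seg 4: a=1 b=-1351/626 c=1557/1252 d=-519/2504
S(3/2) = 179/2504

Δ: Δ0=8, Δ1=-7, Δ2=7/2, Δ3=-1, Δ4=-1/2
row 1: diag=4, rhs=-90; c'=1/4, d'=-45/2
row 2: denom=6−1·1/4=23/4; d'=(63−1·-45/2)/(23/4)=342/23
row 3: denom=8−2·8/23=168/23; d'=(-27−2·342/23)/(168/23)=-435/56
row 4: denom=8−2·23/84=313/42; d'=(3−2·-435/56)/(313/42)=1557/626
back: M4=1557/626
back: M3=-435/56−23/84·1557/626=-5289/626
back: M2=342/23−8/23·-5289/626=5574/313
back: M1=-45/2−1/4·5574/313=-8436/313
M: M0=0, M1=-8436/313, M2=5574/313, M3=-5289/626, M4=1557/626, M5=0
seg 0: a=-5, c=M0/2=0, d=(M1−M0)/(6·1)=-1406/313, b=Δ0−h0·(2M0+M1)/6=3910/313
seg 1: a=3, c=M1/2=-4218/313, d=(M2−M1)/(6·1)=2335/313, b=Δ1−h1·(2M1+M2)/6=-308/313
seg 2: a=-4, c=M2/2=2787/313, d=(M3−M2)/(6·2)=-5479/2504, b=Δ2−h2·(2M2+M3)/6=-1739/313
seg 3: a=3, c=M3/2=-5289/1252, d=(M4−M3)/(6·2)=1141/1252, b=Δ3−h3·(2M3+M4)/6=2381/626
seg 4: a=1, c=M4/2=1557/1252, d=(M5−M4)/(6·2)=-519/2504, b=Δ4−h4·(2M4+M5)/6=-1351/626
t_q=3/2 → seg 1, τ=1/2; S=3+-308/313·τ+-4218/313·τ²+2335/313·τ³=179/2504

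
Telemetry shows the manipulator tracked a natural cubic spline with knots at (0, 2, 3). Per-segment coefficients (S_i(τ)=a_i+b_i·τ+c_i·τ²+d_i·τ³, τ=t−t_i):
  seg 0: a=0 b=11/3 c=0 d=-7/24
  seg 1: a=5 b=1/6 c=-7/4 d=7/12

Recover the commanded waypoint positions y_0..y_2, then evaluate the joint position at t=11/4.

y_0=0 y_1=5 y_2=4
S(11/4) = 1123/256

y_0 = S_0(0) = a_0 = 0
y_1 = S_1(0) = a_1 = 5
y_2 = S_1(1) = 4
t_q=11/4 is in segment 1 (τ=3/4); S_1(τ)=1123/256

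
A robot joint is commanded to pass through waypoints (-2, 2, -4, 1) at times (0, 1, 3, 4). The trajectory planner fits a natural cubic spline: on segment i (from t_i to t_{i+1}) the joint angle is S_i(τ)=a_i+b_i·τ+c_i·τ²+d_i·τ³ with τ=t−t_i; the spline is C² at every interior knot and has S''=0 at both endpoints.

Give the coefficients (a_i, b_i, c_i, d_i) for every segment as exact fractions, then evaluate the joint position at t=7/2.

  seg 0: a=-2 b=93/16 c=0 d=-29/16
  seg 1: a=2 b=3/8 c=-87/16 d=15/8
  seg 2: a=-4 b=9/8 c=93/16 d=-31/16
S(7/2) = -285/128

Δ: Δ0=4, Δ1=-3, Δ2=5
row 1: diag=6, rhs=-42; c'=1/3, d'=-7
row 2: denom=6−2·1/3=16/3; d'=(48−2·-7)/(16/3)=93/8
back: M2=93/8
back: M1=-7−1/3·93/8=-87/8
M: M0=0, M1=-87/8, M2=93/8, M3=0
seg 0: a=-2, c=M0/2=0, d=(M1−M0)/(6·1)=-29/16, b=Δ0−h0·(2M0+M1)/6=93/16
seg 1: a=2, c=M1/2=-87/16, d=(M2−M1)/(6·2)=15/8, b=Δ1−h1·(2M1+M2)/6=3/8
seg 2: a=-4, c=M2/2=93/16, d=(M3−M2)/(6·1)=-31/16, b=Δ2−h2·(2M2+M3)/6=9/8
t_q=7/2 → seg 2, τ=1/2; S=-4+9/8·τ+93/16·τ²+-31/16·τ³=-285/128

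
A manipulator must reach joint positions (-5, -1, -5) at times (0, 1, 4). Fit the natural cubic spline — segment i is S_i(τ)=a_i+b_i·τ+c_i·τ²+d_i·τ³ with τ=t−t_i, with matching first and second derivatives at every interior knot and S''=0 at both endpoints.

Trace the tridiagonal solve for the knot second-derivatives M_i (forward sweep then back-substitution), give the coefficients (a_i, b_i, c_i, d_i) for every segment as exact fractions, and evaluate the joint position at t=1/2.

  seg 0: a=-5 b=14/3 c=0 d=-2/3
  seg 1: a=-1 b=8/3 c=-2 d=2/9
S(1/2) = -11/4

Δ: Δ0=4, Δ1=-4/3
row 1: diag=8, rhs=-32; c'=3/8, d'=-4
back: M1=-4
M: M0=0, M1=-4, M2=0
seg 0: a=-5, c=M0/2=0, d=(M1−M0)/(6·1)=-2/3, b=Δ0−h0·(2M0+M1)/6=14/3
seg 1: a=-1, c=M1/2=-2, d=(M2−M1)/(6·3)=2/9, b=Δ1−h1·(2M1+M2)/6=8/3
t_q=1/2 → seg 0, τ=1/2; S=-5+14/3·τ+0·τ²+-2/3·τ³=-11/4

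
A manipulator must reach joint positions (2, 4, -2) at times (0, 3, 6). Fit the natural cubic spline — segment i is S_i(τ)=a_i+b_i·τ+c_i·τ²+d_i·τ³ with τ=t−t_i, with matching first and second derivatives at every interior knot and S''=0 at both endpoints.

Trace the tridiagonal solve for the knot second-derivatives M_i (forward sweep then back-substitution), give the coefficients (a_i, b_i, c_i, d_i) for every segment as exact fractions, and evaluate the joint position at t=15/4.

Δ: Δ0=2/3, Δ1=-2
row 1: diag=12, rhs=-16; c'=1/4, d'=-4/3
back: M1=-4/3
M: M0=0, M1=-4/3, M2=0
seg 0: a=2, c=M0/2=0, d=(M1−M0)/(6·3)=-2/27, b=Δ0−h0·(2M0+M1)/6=4/3
seg 1: a=4, c=M1/2=-2/3, d=(M2−M1)/(6·3)=2/27, b=Δ1−h1·(2M1+M2)/6=-2/3
t_q=15/4 → seg 1, τ=3/4; S=4+-2/3·τ+-2/3·τ²+2/27·τ³=101/32

  seg 0: a=2 b=4/3 c=0 d=-2/27
  seg 1: a=4 b=-2/3 c=-2/3 d=2/27
S(15/4) = 101/32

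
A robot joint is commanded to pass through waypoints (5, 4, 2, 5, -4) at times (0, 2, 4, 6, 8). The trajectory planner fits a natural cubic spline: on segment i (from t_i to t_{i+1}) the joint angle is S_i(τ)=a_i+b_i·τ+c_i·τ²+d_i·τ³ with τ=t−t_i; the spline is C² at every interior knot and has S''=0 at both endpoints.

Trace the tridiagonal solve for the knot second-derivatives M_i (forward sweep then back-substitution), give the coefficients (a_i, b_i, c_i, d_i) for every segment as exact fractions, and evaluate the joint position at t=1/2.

Δ: Δ0=-1/2, Δ1=-1, Δ2=3/2, Δ3=-9/2
row 1: diag=8, rhs=-3; c'=1/4, d'=-3/8
row 2: denom=8−2·1/4=15/2; d'=(15−2·-3/8)/(15/2)=21/10
row 3: denom=8−2·4/15=112/15; d'=(-36−2·21/10)/(112/15)=-603/112
back: M3=-603/112
back: M2=21/10−4/15·-603/112=99/28
back: M1=-3/8−1/4·99/28=-141/112
M: M0=0, M1=-141/112, M2=99/28, M3=-603/112, M4=0
seg 0: a=5, c=M0/2=0, d=(M1−M0)/(6·2)=-47/448, b=Δ0−h0·(2M0+M1)/6=-9/112
seg 1: a=4, c=M1/2=-141/224, d=(M2−M1)/(6·2)=179/448, b=Δ1−h1·(2M1+M2)/6=-75/56
seg 2: a=2, c=M2/2=99/56, d=(M3−M2)/(6·2)=-333/448, b=Δ2−h2·(2M2+M3)/6=15/16
seg 3: a=5, c=M3/2=-603/224, d=(M4−M3)/(6·2)=201/448, b=Δ3−h3·(2M3+M4)/6=-51/56
t_q=1/2 → seg 0, τ=1/2; S=5+-9/112·τ+0·τ²+-47/448·τ³=17729/3584

  seg 0: a=5 b=-9/112 c=0 d=-47/448
  seg 1: a=4 b=-75/56 c=-141/224 d=179/448
  seg 2: a=2 b=15/16 c=99/56 d=-333/448
  seg 3: a=5 b=-51/56 c=-603/224 d=201/448
S(1/2) = 17729/3584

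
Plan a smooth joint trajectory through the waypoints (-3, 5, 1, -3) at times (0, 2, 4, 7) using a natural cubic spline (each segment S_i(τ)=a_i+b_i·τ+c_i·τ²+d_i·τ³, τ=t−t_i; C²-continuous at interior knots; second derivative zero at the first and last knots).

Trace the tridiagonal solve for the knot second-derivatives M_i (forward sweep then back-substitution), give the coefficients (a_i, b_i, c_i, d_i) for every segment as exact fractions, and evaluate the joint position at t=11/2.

Δ: Δ0=4, Δ1=-2, Δ2=-4/3
row 1: diag=8, rhs=-36; c'=1/4, d'=-9/2
row 2: denom=10−2·1/4=19/2; d'=(4−2·-9/2)/(19/2)=26/19
back: M2=26/19
back: M1=-9/2−1/4·26/19=-92/19
M: M0=0, M1=-92/19, M2=26/19, M3=0
seg 0: a=-3, c=M0/2=0, d=(M1−M0)/(6·2)=-23/57, b=Δ0−h0·(2M0+M1)/6=320/57
seg 1: a=5, c=M1/2=-46/19, d=(M2−M1)/(6·2)=59/114, b=Δ1−h1·(2M1+M2)/6=44/57
seg 2: a=1, c=M2/2=13/19, d=(M3−M2)/(6·3)=-13/171, b=Δ2−h2·(2M2+M3)/6=-154/57
t_q=11/2 → seg 2, τ=3/2; S=1+-154/57·τ+13/19·τ²+-13/171·τ³=-269/152

  seg 0: a=-3 b=320/57 c=0 d=-23/57
  seg 1: a=5 b=44/57 c=-46/19 d=59/114
  seg 2: a=1 b=-154/57 c=13/19 d=-13/171
S(11/2) = -269/152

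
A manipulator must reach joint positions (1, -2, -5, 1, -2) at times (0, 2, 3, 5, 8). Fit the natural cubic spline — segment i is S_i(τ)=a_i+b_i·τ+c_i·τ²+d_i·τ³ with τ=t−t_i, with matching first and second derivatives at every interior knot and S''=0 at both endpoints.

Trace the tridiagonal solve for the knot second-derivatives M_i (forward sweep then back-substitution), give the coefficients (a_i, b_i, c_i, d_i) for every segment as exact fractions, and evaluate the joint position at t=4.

Δ: Δ0=-3/2, Δ1=-3, Δ2=3, Δ3=-1
row 1: diag=6, rhs=-9; c'=1/6, d'=-3/2
row 2: denom=6−1·1/6=35/6; d'=(36−1·-3/2)/(35/6)=45/7
row 3: denom=10−2·12/35=326/35; d'=(-24−2·45/7)/(326/35)=-645/163
back: M3=-645/163
back: M2=45/7−12/35·-645/163=1269/163
back: M1=-3/2−1/6·1269/163=-456/163
M: M0=0, M1=-456/163, M2=1269/163, M3=-645/163, M4=0
seg 0: a=1, c=M0/2=0, d=(M1−M0)/(6·2)=-38/163, b=Δ0−h0·(2M0+M1)/6=-185/326
seg 1: a=-2, c=M1/2=-228/163, d=(M2−M1)/(6·1)=575/326, b=Δ1−h1·(2M1+M2)/6=-1097/326
seg 2: a=-5, c=M2/2=1269/326, d=(M3−M2)/(6·2)=-319/326, b=Δ2−h2·(2M2+M3)/6=-142/163
seg 3: a=1, c=M3/2=-645/326, d=(M4−M3)/(6·3)=215/978, b=Δ3−h3·(2M3+M4)/6=482/163
t_q=4 → seg 2, τ=1; S=-5+-142/163·τ+1269/326·τ²+-319/326·τ³=-482/163

  seg 0: a=1 b=-185/326 c=0 d=-38/163
  seg 1: a=-2 b=-1097/326 c=-228/163 d=575/326
  seg 2: a=-5 b=-142/163 c=1269/326 d=-319/326
  seg 3: a=1 b=482/163 c=-645/326 d=215/978
S(4) = -482/163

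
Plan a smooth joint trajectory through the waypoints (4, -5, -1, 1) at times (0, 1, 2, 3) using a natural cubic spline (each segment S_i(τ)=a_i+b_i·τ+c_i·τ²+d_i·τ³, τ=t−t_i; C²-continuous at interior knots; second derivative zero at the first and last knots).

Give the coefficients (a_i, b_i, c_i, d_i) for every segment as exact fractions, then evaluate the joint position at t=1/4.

  seg 0: a=4 b=-63/5 c=0 d=18/5
  seg 1: a=-5 b=-9/5 c=54/5 d=-5
  seg 2: a=-1 b=24/5 c=-21/5 d=7/5
S(1/4) = 29/32

Δ: Δ0=-9, Δ1=4, Δ2=2
row 1: diag=4, rhs=78; c'=1/4, d'=39/2
row 2: denom=4−1·1/4=15/4; d'=(-12−1·39/2)/(15/4)=-42/5
back: M2=-42/5
back: M1=39/2−1/4·-42/5=108/5
M: M0=0, M1=108/5, M2=-42/5, M3=0
seg 0: a=4, c=M0/2=0, d=(M1−M0)/(6·1)=18/5, b=Δ0−h0·(2M0+M1)/6=-63/5
seg 1: a=-5, c=M1/2=54/5, d=(M2−M1)/(6·1)=-5, b=Δ1−h1·(2M1+M2)/6=-9/5
seg 2: a=-1, c=M2/2=-21/5, d=(M3−M2)/(6·1)=7/5, b=Δ2−h2·(2M2+M3)/6=24/5
t_q=1/4 → seg 0, τ=1/4; S=4+-63/5·τ+0·τ²+18/5·τ³=29/32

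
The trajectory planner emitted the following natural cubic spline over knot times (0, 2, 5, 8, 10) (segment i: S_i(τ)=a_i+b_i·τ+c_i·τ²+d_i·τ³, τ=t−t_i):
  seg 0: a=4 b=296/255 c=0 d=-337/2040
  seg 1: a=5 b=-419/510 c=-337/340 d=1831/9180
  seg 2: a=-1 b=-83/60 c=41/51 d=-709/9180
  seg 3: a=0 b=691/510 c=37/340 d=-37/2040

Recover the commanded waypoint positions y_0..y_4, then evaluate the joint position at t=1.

y_0=4 y_1=5 y_2=-1 y_3=0 y_4=3
S(1) = 3397/680

y_0 = S_0(0) = a_0 = 4
y_1 = S_1(0) = a_1 = 5
y_2 = S_2(0) = a_2 = -1
y_3 = S_3(0) = a_3 = 0
y_4 = S_3(2) = 3
t_q=1 is in segment 0 (τ=1); S_0(τ)=3397/680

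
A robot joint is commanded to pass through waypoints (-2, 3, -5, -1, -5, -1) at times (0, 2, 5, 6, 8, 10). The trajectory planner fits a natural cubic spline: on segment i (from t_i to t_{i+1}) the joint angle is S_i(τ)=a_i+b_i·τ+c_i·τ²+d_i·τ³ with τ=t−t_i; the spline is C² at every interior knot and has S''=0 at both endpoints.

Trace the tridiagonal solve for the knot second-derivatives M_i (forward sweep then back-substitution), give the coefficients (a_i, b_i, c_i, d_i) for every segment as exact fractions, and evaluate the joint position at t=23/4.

Δ: Δ0=5/2, Δ1=-8/3, Δ2=4, Δ3=-2, Δ4=2
row 1: diag=10, rhs=-31; c'=3/10, d'=-31/10
row 2: denom=8−3·3/10=71/10; d'=(40−3·-31/10)/(71/10)=493/71
row 3: denom=6−1·10/71=416/71; d'=(-36−1·493/71)/(416/71)=-3049/416
row 4: denom=8−2·71/208=761/104; d'=(24−2·-3049/416)/(761/104)=8041/1522
back: M4=8041/1522
back: M3=-3049/416−71/208·8041/1522=-6950/761
back: M2=493/71−10/71·-6950/761=6263/761
back: M1=-31/10−3/10·6263/761=-4238/761
M: M0=0, M1=-4238/761, M2=6263/761, M3=-6950/761, M4=8041/1522, M5=0
seg 0: a=-2, c=M0/2=0, d=(M1−M0)/(6·2)=-2119/4566, b=Δ0−h0·(2M0+M1)/6=19891/4566
seg 1: a=3, c=M1/2=-2119/761, d=(M2−M1)/(6·3)=10501/13698, b=Δ1−h1·(2M1+M2)/6=-5537/4566
seg 2: a=-5, c=M2/2=6263/1522, d=(M3−M2)/(6·1)=-13213/4566, b=Δ2−h2·(2M2+M3)/6=6344/2283
seg 3: a=-1, c=M3/2=-3475/761, d=(M4−M3)/(6·2)=21941/18264, b=Δ3−h3·(2M3+M4)/6=10627/4566
seg 4: a=-5, c=M4/2=8041/3044, d=(M5−M4)/(6·2)=-8041/18264, b=Δ4−h4·(2M4+M5)/6=-3475/2283
t_q=23/4 → seg 2, τ=3/4; S=-5+6344/2283·τ+6263/1522·τ²+-13213/4566·τ³=-177481/97408

  seg 0: a=-2 b=19891/4566 c=0 d=-2119/4566
  seg 1: a=3 b=-5537/4566 c=-2119/761 d=10501/13698
  seg 2: a=-5 b=6344/2283 c=6263/1522 d=-13213/4566
  seg 3: a=-1 b=10627/4566 c=-3475/761 d=21941/18264
  seg 4: a=-5 b=-3475/2283 c=8041/3044 d=-8041/18264
S(23/4) = -177481/97408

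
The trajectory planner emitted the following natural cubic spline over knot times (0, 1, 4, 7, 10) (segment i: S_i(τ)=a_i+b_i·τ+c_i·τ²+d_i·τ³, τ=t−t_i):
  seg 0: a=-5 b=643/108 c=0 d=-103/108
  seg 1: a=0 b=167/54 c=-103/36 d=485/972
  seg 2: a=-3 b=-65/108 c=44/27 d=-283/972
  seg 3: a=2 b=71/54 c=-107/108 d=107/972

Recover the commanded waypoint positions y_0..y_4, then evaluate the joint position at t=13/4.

y_0 = S_0(0) = a_0 = -5
y_1 = S_1(0) = a_1 = 0
y_2 = S_2(0) = a_2 = -3
y_3 = S_3(0) = a_3 = 2
y_4 = S_3(3) = 0
t_q=13/4 is in segment 1 (τ=9/4); S_1(τ)=-1415/768

y_0=-5 y_1=0 y_2=-3 y_3=2 y_4=0
S(13/4) = -1415/768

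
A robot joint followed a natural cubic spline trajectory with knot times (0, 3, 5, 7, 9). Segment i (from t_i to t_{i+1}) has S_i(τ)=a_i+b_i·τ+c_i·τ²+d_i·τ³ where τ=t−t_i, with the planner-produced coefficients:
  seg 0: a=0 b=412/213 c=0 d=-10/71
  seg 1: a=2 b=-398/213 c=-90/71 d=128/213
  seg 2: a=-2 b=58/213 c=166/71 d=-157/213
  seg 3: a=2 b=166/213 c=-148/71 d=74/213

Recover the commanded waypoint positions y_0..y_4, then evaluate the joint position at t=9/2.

y_0=0 y_1=2 y_2=-2 y_3=2 y_4=-2
S(9/2) = -231/142

y_0 = S_0(0) = a_0 = 0
y_1 = S_1(0) = a_1 = 2
y_2 = S_2(0) = a_2 = -2
y_3 = S_3(0) = a_3 = 2
y_4 = S_3(2) = -2
t_q=9/2 is in segment 1 (τ=3/2); S_1(τ)=-231/142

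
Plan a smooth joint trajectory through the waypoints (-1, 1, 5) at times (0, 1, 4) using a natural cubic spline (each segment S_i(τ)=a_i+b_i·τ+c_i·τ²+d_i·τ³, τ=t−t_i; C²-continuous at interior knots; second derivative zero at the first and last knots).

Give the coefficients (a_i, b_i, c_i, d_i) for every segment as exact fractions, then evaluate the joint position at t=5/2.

Δ: Δ0=2, Δ1=4/3
row 1: diag=8, rhs=-4; c'=3/8, d'=-1/2
back: M1=-1/2
M: M0=0, M1=-1/2, M2=0
seg 0: a=-1, c=M0/2=0, d=(M1−M0)/(6·1)=-1/12, b=Δ0−h0·(2M0+M1)/6=25/12
seg 1: a=1, c=M1/2=-1/4, d=(M2−M1)/(6·3)=1/36, b=Δ1−h1·(2M1+M2)/6=11/6
t_q=5/2 → seg 1, τ=3/2; S=1+11/6·τ+-1/4·τ²+1/36·τ³=105/32

  seg 0: a=-1 b=25/12 c=0 d=-1/12
  seg 1: a=1 b=11/6 c=-1/4 d=1/36
S(5/2) = 105/32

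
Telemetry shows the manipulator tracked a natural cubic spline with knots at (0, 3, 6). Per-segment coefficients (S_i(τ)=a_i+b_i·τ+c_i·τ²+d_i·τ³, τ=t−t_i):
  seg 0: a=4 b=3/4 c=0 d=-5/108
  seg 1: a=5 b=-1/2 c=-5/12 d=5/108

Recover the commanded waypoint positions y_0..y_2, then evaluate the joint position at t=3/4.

y_0 = S_0(0) = a_0 = 4
y_1 = S_1(0) = a_1 = 5
y_2 = S_1(3) = 1
t_q=3/4 is in segment 0 (τ=3/4); S_0(τ)=1163/256

y_0=4 y_1=5 y_2=1
S(3/4) = 1163/256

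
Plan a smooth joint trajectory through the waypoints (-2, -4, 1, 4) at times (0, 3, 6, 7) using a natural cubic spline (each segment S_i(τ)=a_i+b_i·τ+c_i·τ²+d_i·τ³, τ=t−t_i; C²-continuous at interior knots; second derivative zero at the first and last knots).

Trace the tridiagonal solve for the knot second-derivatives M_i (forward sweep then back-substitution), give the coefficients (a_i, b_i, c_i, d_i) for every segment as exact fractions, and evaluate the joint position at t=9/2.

Δ: Δ0=-2/3, Δ1=5/3, Δ2=3
row 1: diag=12, rhs=14; c'=1/4, d'=7/6
row 2: denom=8−3·1/4=29/4; d'=(8−3·7/6)/(29/4)=18/29
back: M2=18/29
back: M1=7/6−1/4·18/29=88/87
M: M0=0, M1=88/87, M2=18/29, M3=0
seg 0: a=-2, c=M0/2=0, d=(M1−M0)/(6·3)=44/783, b=Δ0−h0·(2M0+M1)/6=-34/29
seg 1: a=-4, c=M1/2=44/87, d=(M2−M1)/(6·3)=-17/783, b=Δ1−h1·(2M1+M2)/6=10/29
seg 2: a=1, c=M2/2=9/29, d=(M3−M2)/(6·1)=-3/29, b=Δ2−h2·(2M2+M3)/6=81/29
t_q=9/2 → seg 1, τ=3/2; S=-4+10/29·τ+44/87·τ²+-17/783·τ³=-561/232

  seg 0: a=-2 b=-34/29 c=0 d=44/783
  seg 1: a=-4 b=10/29 c=44/87 d=-17/783
  seg 2: a=1 b=81/29 c=9/29 d=-3/29
S(9/2) = -561/232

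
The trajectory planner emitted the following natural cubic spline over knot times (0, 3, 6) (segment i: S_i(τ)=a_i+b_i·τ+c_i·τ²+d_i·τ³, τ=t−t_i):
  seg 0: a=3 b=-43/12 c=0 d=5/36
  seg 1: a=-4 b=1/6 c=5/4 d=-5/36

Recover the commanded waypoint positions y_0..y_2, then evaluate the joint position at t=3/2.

y_0 = S_0(0) = a_0 = 3
y_1 = S_1(0) = a_1 = -4
y_2 = S_1(3) = 4
t_q=3/2 is in segment 0 (τ=3/2); S_0(τ)=-61/32

y_0=3 y_1=-4 y_2=4
S(3/2) = -61/32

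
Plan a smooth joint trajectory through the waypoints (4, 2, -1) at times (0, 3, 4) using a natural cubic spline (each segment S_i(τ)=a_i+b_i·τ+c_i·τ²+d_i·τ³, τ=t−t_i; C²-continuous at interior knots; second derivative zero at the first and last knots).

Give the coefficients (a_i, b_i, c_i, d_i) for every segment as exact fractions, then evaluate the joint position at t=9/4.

Δ: Δ0=-2/3, Δ1=-3
row 1: diag=8, rhs=-14; c'=1/8, d'=-7/4
back: M1=-7/4
M: M0=0, M1=-7/4, M2=0
seg 0: a=4, c=M0/2=0, d=(M1−M0)/(6·3)=-7/72, b=Δ0−h0·(2M0+M1)/6=5/24
seg 1: a=2, c=M1/2=-7/8, d=(M2−M1)/(6·1)=7/24, b=Δ1−h1·(2M1+M2)/6=-29/12
t_q=9/4 → seg 0, τ=9/4; S=4+5/24·τ+0·τ²+-7/72·τ³=1721/512

  seg 0: a=4 b=5/24 c=0 d=-7/72
  seg 1: a=2 b=-29/12 c=-7/8 d=7/24
S(9/4) = 1721/512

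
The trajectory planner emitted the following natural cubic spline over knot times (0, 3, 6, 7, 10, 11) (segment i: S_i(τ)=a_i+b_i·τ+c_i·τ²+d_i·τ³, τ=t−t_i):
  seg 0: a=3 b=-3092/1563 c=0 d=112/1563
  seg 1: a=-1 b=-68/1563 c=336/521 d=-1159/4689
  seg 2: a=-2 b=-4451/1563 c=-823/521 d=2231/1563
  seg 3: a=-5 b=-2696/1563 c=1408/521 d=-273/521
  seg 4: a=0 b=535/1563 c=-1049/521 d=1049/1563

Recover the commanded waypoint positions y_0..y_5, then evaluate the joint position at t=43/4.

y_0=3 y_1=-1 y_2=-2 y_3=-5 y_4=0 y_5=-1
S(43/4) = -19763/33344

y_0 = S_0(0) = a_0 = 3
y_1 = S_1(0) = a_1 = -1
y_2 = S_2(0) = a_2 = -2
y_3 = S_3(0) = a_3 = -5
y_4 = S_4(0) = a_4 = 0
y_5 = S_4(1) = -1
t_q=43/4 is in segment 4 (τ=3/4); S_4(τ)=-19763/33344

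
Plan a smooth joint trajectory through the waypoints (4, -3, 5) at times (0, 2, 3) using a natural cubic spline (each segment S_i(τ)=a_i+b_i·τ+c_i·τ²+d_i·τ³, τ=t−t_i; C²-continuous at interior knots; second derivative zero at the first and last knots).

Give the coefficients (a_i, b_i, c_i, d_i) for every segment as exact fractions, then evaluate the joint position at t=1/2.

Δ: Δ0=-7/2, Δ1=8
row 1: diag=6, rhs=69; c'=1/6, d'=23/2
back: M1=23/2
M: M0=0, M1=23/2, M2=0
seg 0: a=4, c=M0/2=0, d=(M1−M0)/(6·2)=23/24, b=Δ0−h0·(2M0+M1)/6=-22/3
seg 1: a=-3, c=M1/2=23/4, d=(M2−M1)/(6·1)=-23/12, b=Δ1−h1·(2M1+M2)/6=25/6
t_q=1/2 → seg 0, τ=1/2; S=4+-22/3·τ+0·τ²+23/24·τ³=29/64

  seg 0: a=4 b=-22/3 c=0 d=23/24
  seg 1: a=-3 b=25/6 c=23/4 d=-23/12
S(1/2) = 29/64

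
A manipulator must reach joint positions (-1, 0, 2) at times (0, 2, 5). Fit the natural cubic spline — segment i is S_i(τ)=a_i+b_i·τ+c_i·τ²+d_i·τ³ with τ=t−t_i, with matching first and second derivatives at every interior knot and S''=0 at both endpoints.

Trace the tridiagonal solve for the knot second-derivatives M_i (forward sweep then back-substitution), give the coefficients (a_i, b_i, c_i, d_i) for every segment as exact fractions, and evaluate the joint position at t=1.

Δ: Δ0=1/2, Δ1=2/3
row 1: diag=10, rhs=1; c'=3/10, d'=1/10
back: M1=1/10
M: M0=0, M1=1/10, M2=0
seg 0: a=-1, c=M0/2=0, d=(M1−M0)/(6·2)=1/120, b=Δ0−h0·(2M0+M1)/6=7/15
seg 1: a=0, c=M1/2=1/20, d=(M2−M1)/(6·3)=-1/180, b=Δ1−h1·(2M1+M2)/6=17/30
t_q=1 → seg 0, τ=1; S=-1+7/15·τ+0·τ²+1/120·τ³=-21/40

  seg 0: a=-1 b=7/15 c=0 d=1/120
  seg 1: a=0 b=17/30 c=1/20 d=-1/180
S(1) = -21/40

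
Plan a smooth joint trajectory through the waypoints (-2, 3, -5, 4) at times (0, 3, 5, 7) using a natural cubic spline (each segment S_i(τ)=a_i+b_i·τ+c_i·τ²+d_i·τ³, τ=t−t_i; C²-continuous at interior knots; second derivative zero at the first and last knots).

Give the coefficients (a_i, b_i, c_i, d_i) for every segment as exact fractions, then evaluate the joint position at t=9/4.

  seg 0: a=-2 b=941/228 c=0 d=-187/684
  seg 1: a=3 b=-371/114 c=-187/76 d=119/114
  seg 2: a=-5 b=-65/114 c=289/76 d=-289/456
S(9/4) = 20293/4864

Δ: Δ0=5/3, Δ1=-4, Δ2=9/2
row 1: diag=10, rhs=-34; c'=1/5, d'=-17/5
row 2: denom=8−2·1/5=38/5; d'=(51−2·-17/5)/(38/5)=289/38
back: M2=289/38
back: M1=-17/5−1/5·289/38=-187/38
M: M0=0, M1=-187/38, M2=289/38, M3=0
seg 0: a=-2, c=M0/2=0, d=(M1−M0)/(6·3)=-187/684, b=Δ0−h0·(2M0+M1)/6=941/228
seg 1: a=3, c=M1/2=-187/76, d=(M2−M1)/(6·2)=119/114, b=Δ1−h1·(2M1+M2)/6=-371/114
seg 2: a=-5, c=M2/2=289/76, d=(M3−M2)/(6·2)=-289/456, b=Δ2−h2·(2M2+M3)/6=-65/114
t_q=9/4 → seg 0, τ=9/4; S=-2+941/228·τ+0·τ²+-187/684·τ³=20293/4864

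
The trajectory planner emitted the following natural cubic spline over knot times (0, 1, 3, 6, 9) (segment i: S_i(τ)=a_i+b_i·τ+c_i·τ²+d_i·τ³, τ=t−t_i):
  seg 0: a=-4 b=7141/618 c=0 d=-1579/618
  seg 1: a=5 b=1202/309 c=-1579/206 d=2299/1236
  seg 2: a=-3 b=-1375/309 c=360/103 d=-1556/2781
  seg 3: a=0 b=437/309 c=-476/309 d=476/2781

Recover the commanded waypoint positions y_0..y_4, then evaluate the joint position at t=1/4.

y_0=-4 y_1=5 y_2=-3 y_3=0 y_4=-5
S(1/4) = -15177/13184

y_0 = S_0(0) = a_0 = -4
y_1 = S_1(0) = a_1 = 5
y_2 = S_2(0) = a_2 = -3
y_3 = S_3(0) = a_3 = 0
y_4 = S_3(3) = -5
t_q=1/4 is in segment 0 (τ=1/4); S_0(τ)=-15177/13184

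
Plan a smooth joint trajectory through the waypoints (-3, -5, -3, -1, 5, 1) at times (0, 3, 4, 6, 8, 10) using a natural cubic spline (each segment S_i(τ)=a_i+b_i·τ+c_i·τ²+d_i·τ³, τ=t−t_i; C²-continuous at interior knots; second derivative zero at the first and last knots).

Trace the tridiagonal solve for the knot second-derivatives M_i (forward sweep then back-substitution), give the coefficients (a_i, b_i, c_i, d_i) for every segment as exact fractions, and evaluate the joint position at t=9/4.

Δ: Δ0=-2/3, Δ1=2, Δ2=1, Δ3=3, Δ4=-2
row 1: diag=8, rhs=16; c'=1/8, d'=2
row 2: denom=6−1·1/8=47/8; d'=(-6−1·2)/(47/8)=-64/47
row 3: denom=8−2·16/47=344/47; d'=(12−2·-64/47)/(344/47)=173/86
row 4: denom=8−2·47/172=641/86; d'=(-30−2·173/86)/(641/86)=-2926/641
back: M4=-2926/641
back: M3=173/86−47/172·-2926/641=2089/641
back: M2=-64/47−16/47·2089/641=-1584/641
back: M1=2−1/8·-1584/641=1480/641
M: M0=0, M1=1480/641, M2=-1584/641, M3=2089/641, M4=-2926/641, M5=0
seg 0: a=-3, c=M0/2=0, d=(M1−M0)/(6·3)=740/5769, b=Δ0−h0·(2M0+M1)/6=-3502/1923
seg 1: a=-5, c=M1/2=740/641, d=(M2−M1)/(6·1)=-1532/1923, b=Δ1−h1·(2M1+M2)/6=3158/1923
seg 2: a=-3, c=M2/2=-792/641, d=(M3−M2)/(6·2)=3673/7692, b=Δ2−h2·(2M2+M3)/6=3002/1923
seg 3: a=-1, c=M3/2=2089/1282, d=(M4−M3)/(6·2)=-5015/7692, b=Δ3−h3·(2M3+M4)/6=4517/1923
seg 4: a=5, c=M4/2=-1463/641, d=(M5−M4)/(6·2)=1463/3846, b=Δ4−h4·(2M4+M5)/6=2006/1923
t_q=9/4 → seg 0, τ=9/4; S=-3+-3502/1923·τ+0·τ²+740/5769·τ³=-57807/10256

  seg 0: a=-3 b=-3502/1923 c=0 d=740/5769
  seg 1: a=-5 b=3158/1923 c=740/641 d=-1532/1923
  seg 2: a=-3 b=3002/1923 c=-792/641 d=3673/7692
  seg 3: a=-1 b=4517/1923 c=2089/1282 d=-5015/7692
  seg 4: a=5 b=2006/1923 c=-1463/641 d=1463/3846
S(9/4) = -57807/10256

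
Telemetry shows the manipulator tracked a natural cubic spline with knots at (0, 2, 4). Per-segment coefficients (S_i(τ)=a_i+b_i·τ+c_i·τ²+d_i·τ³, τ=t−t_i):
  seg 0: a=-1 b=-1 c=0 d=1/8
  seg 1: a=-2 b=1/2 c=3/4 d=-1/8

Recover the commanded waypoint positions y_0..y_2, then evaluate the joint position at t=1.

y_0=-1 y_1=-2 y_2=1
S(1) = -15/8

y_0 = S_0(0) = a_0 = -1
y_1 = S_1(0) = a_1 = -2
y_2 = S_1(2) = 1
t_q=1 is in segment 0 (τ=1); S_0(τ)=-15/8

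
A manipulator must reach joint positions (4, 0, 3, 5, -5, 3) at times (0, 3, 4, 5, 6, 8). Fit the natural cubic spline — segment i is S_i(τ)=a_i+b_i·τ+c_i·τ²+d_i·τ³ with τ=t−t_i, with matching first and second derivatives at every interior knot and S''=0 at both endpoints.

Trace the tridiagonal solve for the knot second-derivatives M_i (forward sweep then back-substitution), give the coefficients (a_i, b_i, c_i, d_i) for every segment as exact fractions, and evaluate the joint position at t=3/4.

Δ: Δ0=-4/3, Δ1=3, Δ2=2, Δ3=-10, Δ4=4
row 1: diag=8, rhs=26; c'=1/8, d'=13/4
row 2: denom=4−1·1/8=31/8; d'=(-6−1·13/4)/(31/8)=-74/31
row 3: denom=4−1·8/31=116/31; d'=(-72−1·-74/31)/(116/31)=-1079/58
row 4: denom=6−1·31/116=665/116; d'=(84−1·-1079/58)/(665/116)=11902/665
back: M4=11902/665
back: M3=-1079/58−31/116·11902/665=-15552/665
back: M2=-74/31−8/31·-15552/665=2426/665
back: M1=13/4−1/8·2426/665=1858/665
M: M0=0, M1=1858/665, M2=2426/665, M3=-15552/665, M4=11902/665, M5=0
seg 0: a=4, c=M0/2=0, d=(M1−M0)/(6·3)=929/5985, b=Δ0−h0·(2M0+M1)/6=-5447/1995
seg 1: a=0, c=M1/2=929/665, d=(M2−M1)/(6·1)=284/1995, b=Δ1−h1·(2M1+M2)/6=2914/1995
seg 2: a=3, c=M2/2=1213/665, d=(M3−M2)/(6·1)=-8989/1995, b=Δ2−h2·(2M2+M3)/6=1868/399
seg 3: a=5, c=M3/2=-7776/665, d=(M4−M3)/(6·1)=1961/285, b=Δ3−h3·(2M3+M4)/6=-10349/1995
seg 4: a=-5, c=M4/2=5951/665, d=(M5−M4)/(6·2)=-5951/3990, b=Δ4−h4·(2M4+M5)/6=-15824/1995
t_q=3/4 → seg 0, τ=3/4; S=4+-5447/1995·τ+0·τ²+929/5985·τ³=17175/8512

  seg 0: a=4 b=-5447/1995 c=0 d=929/5985
  seg 1: a=0 b=2914/1995 c=929/665 d=284/1995
  seg 2: a=3 b=1868/399 c=1213/665 d=-8989/1995
  seg 3: a=5 b=-10349/1995 c=-7776/665 d=1961/285
  seg 4: a=-5 b=-15824/1995 c=5951/665 d=-5951/3990
S(3/4) = 17175/8512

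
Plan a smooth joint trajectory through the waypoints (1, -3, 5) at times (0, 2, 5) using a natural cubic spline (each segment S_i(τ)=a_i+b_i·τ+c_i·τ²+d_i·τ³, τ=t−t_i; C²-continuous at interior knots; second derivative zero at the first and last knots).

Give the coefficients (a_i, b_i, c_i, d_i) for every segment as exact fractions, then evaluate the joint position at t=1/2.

Δ: Δ0=-2, Δ1=8/3
row 1: diag=10, rhs=28; c'=3/10, d'=14/5
back: M1=14/5
M: M0=0, M1=14/5, M2=0
seg 0: a=1, c=M0/2=0, d=(M1−M0)/(6·2)=7/30, b=Δ0−h0·(2M0+M1)/6=-44/15
seg 1: a=-3, c=M1/2=7/5, d=(M2−M1)/(6·3)=-7/45, b=Δ1−h1·(2M1+M2)/6=-2/15
t_q=1/2 → seg 0, τ=1/2; S=1+-44/15·τ+0·τ²+7/30·τ³=-7/16

  seg 0: a=1 b=-44/15 c=0 d=7/30
  seg 1: a=-3 b=-2/15 c=7/5 d=-7/45
S(1/2) = -7/16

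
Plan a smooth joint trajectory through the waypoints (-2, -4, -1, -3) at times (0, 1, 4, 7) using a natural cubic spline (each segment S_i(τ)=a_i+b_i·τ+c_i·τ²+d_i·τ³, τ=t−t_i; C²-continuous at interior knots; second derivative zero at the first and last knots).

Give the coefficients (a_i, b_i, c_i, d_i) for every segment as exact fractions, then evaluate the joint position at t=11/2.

  seg 0: a=-2 b=-215/87 c=0 d=41/87
  seg 1: a=-4 b=-92/87 c=41/29 d=-190/783
  seg 2: a=-1 b=76/87 c=-67/87 d=67/783
S(11/2) = -263/232

Δ: Δ0=-2, Δ1=1, Δ2=-2/3
row 1: diag=8, rhs=18; c'=3/8, d'=9/4
row 2: denom=12−3·3/8=87/8; d'=(-10−3·9/4)/(87/8)=-134/87
back: M2=-134/87
back: M1=9/4−3/8·-134/87=82/29
M: M0=0, M1=82/29, M2=-134/87, M3=0
seg 0: a=-2, c=M0/2=0, d=(M1−M0)/(6·1)=41/87, b=Δ0−h0·(2M0+M1)/6=-215/87
seg 1: a=-4, c=M1/2=41/29, d=(M2−M1)/(6·3)=-190/783, b=Δ1−h1·(2M1+M2)/6=-92/87
seg 2: a=-1, c=M2/2=-67/87, d=(M3−M2)/(6·3)=67/783, b=Δ2−h2·(2M2+M3)/6=76/87
t_q=11/2 → seg 2, τ=3/2; S=-1+76/87·τ+-67/87·τ²+67/783·τ³=-263/232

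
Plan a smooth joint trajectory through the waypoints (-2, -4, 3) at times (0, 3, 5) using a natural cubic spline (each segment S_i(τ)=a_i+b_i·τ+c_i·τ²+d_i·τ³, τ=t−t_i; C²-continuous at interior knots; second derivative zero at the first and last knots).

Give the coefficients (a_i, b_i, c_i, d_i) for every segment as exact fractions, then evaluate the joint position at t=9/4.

Δ: Δ0=-2/3, Δ1=7/2
row 1: diag=10, rhs=25; c'=1/5, d'=5/2
back: M1=5/2
M: M0=0, M1=5/2, M2=0
seg 0: a=-2, c=M0/2=0, d=(M1−M0)/(6·3)=5/36, b=Δ0−h0·(2M0+M1)/6=-23/12
seg 1: a=-4, c=M1/2=5/4, d=(M2−M1)/(6·2)=-5/24, b=Δ1−h1·(2M1+M2)/6=11/6
t_q=9/4 → seg 0, τ=9/4; S=-2+-23/12·τ+0·τ²+5/36·τ³=-1211/256

  seg 0: a=-2 b=-23/12 c=0 d=5/36
  seg 1: a=-4 b=11/6 c=5/4 d=-5/24
S(9/4) = -1211/256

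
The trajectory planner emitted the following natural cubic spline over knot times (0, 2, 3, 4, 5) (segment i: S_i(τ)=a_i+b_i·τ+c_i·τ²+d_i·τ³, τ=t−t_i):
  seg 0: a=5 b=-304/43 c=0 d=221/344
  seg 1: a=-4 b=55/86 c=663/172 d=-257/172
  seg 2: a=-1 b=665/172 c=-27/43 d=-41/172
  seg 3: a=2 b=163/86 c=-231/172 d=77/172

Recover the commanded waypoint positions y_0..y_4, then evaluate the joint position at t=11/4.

y_0 = S_0(0) = a_0 = 5
y_1 = S_1(0) = a_1 = -4
y_2 = S_2(0) = a_2 = -1
y_3 = S_3(0) = a_3 = 2
y_4 = S_3(1) = 3
t_q=11/4 is in segment 1 (τ=3/4); S_1(τ)=-21823/11008

y_0=5 y_1=-4 y_2=-1 y_3=2 y_4=3
S(11/4) = -21823/11008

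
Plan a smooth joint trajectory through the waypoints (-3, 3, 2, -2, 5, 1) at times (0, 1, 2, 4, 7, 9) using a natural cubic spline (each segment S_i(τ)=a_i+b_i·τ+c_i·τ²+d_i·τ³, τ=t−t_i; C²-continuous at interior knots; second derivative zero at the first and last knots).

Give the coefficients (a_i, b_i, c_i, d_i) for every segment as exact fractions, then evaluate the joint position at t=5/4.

  seg 0: a=-3 b=44809/5799 c=0 d=-10015/5799
  seg 1: a=3 b=14764/5799 c=-10015/1933 d=9482/5799
  seg 2: a=2 b=-16880/5799 c=-533/1933 d=2120/5799
  seg 3: a=-2 b=2164/5799 c=3707/1933 d=-2444/5799
  seg 4: a=5 b=2902/5799 c=-3625/1933 d=3625/11598
S(5/4) = 206489/61856

Δ: Δ0=6, Δ1=-1, Δ2=-2, Δ3=7/3, Δ4=-2
row 1: diag=4, rhs=-42; c'=1/4, d'=-21/2
row 2: denom=6−1·1/4=23/4; d'=(-6−1·-21/2)/(23/4)=18/23
row 3: denom=10−2·8/23=214/23; d'=(26−2·18/23)/(214/23)=281/107
row 4: denom=10−3·69/214=1933/214; d'=(-26−3·281/107)/(1933/214)=-7250/1933
back: M4=-7250/1933
back: M3=281/107−69/214·-7250/1933=7414/1933
back: M2=18/23−8/23·7414/1933=-1066/1933
back: M1=-21/2−1/4·-1066/1933=-20030/1933
M: M0=0, M1=-20030/1933, M2=-1066/1933, M3=7414/1933, M4=-7250/1933, M5=0
seg 0: a=-3, c=M0/2=0, d=(M1−M0)/(6·1)=-10015/5799, b=Δ0−h0·(2M0+M1)/6=44809/5799
seg 1: a=3, c=M1/2=-10015/1933, d=(M2−M1)/(6·1)=9482/5799, b=Δ1−h1·(2M1+M2)/6=14764/5799
seg 2: a=2, c=M2/2=-533/1933, d=(M3−M2)/(6·2)=2120/5799, b=Δ2−h2·(2M2+M3)/6=-16880/5799
seg 3: a=-2, c=M3/2=3707/1933, d=(M4−M3)/(6·3)=-2444/5799, b=Δ3−h3·(2M3+M4)/6=2164/5799
seg 4: a=5, c=M4/2=-3625/1933, d=(M5−M4)/(6·2)=3625/11598, b=Δ4−h4·(2M4+M5)/6=2902/5799
t_q=5/4 → seg 1, τ=1/4; S=3+14764/5799·τ+-10015/1933·τ²+9482/5799·τ³=206489/61856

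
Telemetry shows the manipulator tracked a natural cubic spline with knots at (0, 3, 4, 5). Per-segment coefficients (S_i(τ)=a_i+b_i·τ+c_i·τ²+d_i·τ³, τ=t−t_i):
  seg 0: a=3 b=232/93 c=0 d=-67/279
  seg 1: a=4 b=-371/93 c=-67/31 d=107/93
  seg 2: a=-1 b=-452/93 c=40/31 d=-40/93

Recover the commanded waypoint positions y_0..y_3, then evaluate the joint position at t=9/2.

y_0=3 y_1=4 y_2=-1 y_3=-5
S(9/2) = -98/31

y_0 = S_0(0) = a_0 = 3
y_1 = S_1(0) = a_1 = 4
y_2 = S_2(0) = a_2 = -1
y_3 = S_2(1) = -5
t_q=9/2 is in segment 2 (τ=1/2); S_2(τ)=-98/31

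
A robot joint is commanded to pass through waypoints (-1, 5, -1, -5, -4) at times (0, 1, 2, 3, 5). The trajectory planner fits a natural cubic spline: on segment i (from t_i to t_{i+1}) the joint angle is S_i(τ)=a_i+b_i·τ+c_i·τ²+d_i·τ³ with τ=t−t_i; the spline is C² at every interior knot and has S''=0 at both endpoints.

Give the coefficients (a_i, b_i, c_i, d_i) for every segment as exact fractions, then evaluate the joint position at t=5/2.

  seg 0: a=-1 b=1599/172 c=0 d=-567/172
  seg 1: a=5 b=-51/86 c=-1701/172 d=771/172
  seg 2: a=-1 b=-1191/172 c=153/43 d=-109/172
  seg 3: a=-5 b=-147/86 c=285/172 d=-95/344
S(5/2) = -5025/1376

Δ: Δ0=6, Δ1=-6, Δ2=-4, Δ3=1/2
row 1: diag=4, rhs=-72; c'=1/4, d'=-18
row 2: denom=4−1·1/4=15/4; d'=(12−1·-18)/(15/4)=8
row 3: denom=6−1·4/15=86/15; d'=(27−1·8)/(86/15)=285/86
back: M3=285/86
back: M2=8−4/15·285/86=306/43
back: M1=-18−1/4·306/43=-1701/86
M: M0=0, M1=-1701/86, M2=306/43, M3=285/86, M4=0
seg 0: a=-1, c=M0/2=0, d=(M1−M0)/(6·1)=-567/172, b=Δ0−h0·(2M0+M1)/6=1599/172
seg 1: a=5, c=M1/2=-1701/172, d=(M2−M1)/(6·1)=771/172, b=Δ1−h1·(2M1+M2)/6=-51/86
seg 2: a=-1, c=M2/2=153/43, d=(M3−M2)/(6·1)=-109/172, b=Δ2−h2·(2M2+M3)/6=-1191/172
seg 3: a=-5, c=M3/2=285/172, d=(M4−M3)/(6·2)=-95/344, b=Δ3−h3·(2M3+M4)/6=-147/86
t_q=5/2 → seg 2, τ=1/2; S=-1+-1191/172·τ+153/43·τ²+-109/172·τ³=-5025/1376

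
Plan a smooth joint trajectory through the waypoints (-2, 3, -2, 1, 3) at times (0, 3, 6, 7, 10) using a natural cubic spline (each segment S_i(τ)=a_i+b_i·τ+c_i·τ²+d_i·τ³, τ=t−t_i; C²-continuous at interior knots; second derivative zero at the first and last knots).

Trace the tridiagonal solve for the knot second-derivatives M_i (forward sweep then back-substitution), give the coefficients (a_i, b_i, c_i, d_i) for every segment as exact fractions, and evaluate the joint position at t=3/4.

  seg 0: a=-2 b=709/228 c=0 d=-329/2052
  seg 1: a=3 b=-139/114 c=-329/228 d=295/684
  seg 2: a=-2 b=403/228 c=139/57 d=-275/228
  seg 3: a=1 b=115/38 c=-269/228 d=269/2052
S(3/4) = 1287/4864

Δ: Δ0=5/3, Δ1=-5/3, Δ2=3, Δ3=2/3
row 1: diag=12, rhs=-20; c'=1/4, d'=-5/3
row 2: denom=8−3·1/4=29/4; d'=(28−3·-5/3)/(29/4)=132/29
row 3: denom=8−1·4/29=228/29; d'=(-14−1·132/29)/(228/29)=-269/114
back: M3=-269/114
back: M2=132/29−4/29·-269/114=278/57
back: M1=-5/3−1/4·278/57=-329/114
M: M0=0, M1=-329/114, M2=278/57, M3=-269/114, M4=0
seg 0: a=-2, c=M0/2=0, d=(M1−M0)/(6·3)=-329/2052, b=Δ0−h0·(2M0+M1)/6=709/228
seg 1: a=3, c=M1/2=-329/228, d=(M2−M1)/(6·3)=295/684, b=Δ1−h1·(2M1+M2)/6=-139/114
seg 2: a=-2, c=M2/2=139/57, d=(M3−M2)/(6·1)=-275/228, b=Δ2−h2·(2M2+M3)/6=403/228
seg 3: a=1, c=M3/2=-269/228, d=(M4−M3)/(6·3)=269/2052, b=Δ3−h3·(2M3+M4)/6=115/38
t_q=3/4 → seg 0, τ=3/4; S=-2+709/228·τ+0·τ²+-329/2052·τ³=1287/4864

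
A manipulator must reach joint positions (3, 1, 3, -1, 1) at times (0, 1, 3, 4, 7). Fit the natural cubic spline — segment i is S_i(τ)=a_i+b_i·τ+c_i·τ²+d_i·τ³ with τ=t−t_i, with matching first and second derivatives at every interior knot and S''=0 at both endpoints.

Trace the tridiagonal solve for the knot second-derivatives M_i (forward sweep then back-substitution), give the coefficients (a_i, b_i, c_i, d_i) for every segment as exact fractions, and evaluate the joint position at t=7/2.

Δ: Δ0=-2, Δ1=1, Δ2=-4, Δ3=2/3
row 1: diag=6, rhs=18; c'=1/3, d'=3
row 2: denom=6−2·1/3=16/3; d'=(-30−2·3)/(16/3)=-27/4
row 3: denom=8−1·3/16=125/16; d'=(28−1·-27/4)/(125/16)=556/125
back: M3=556/125
back: M2=-27/4−3/16·556/125=-948/125
back: M1=3−1/3·-948/125=691/125
M: M0=0, M1=691/125, M2=-948/125, M3=556/125, M4=0
seg 0: a=3, c=M0/2=0, d=(M1−M0)/(6·1)=691/750, b=Δ0−h0·(2M0+M1)/6=-2191/750
seg 1: a=1, c=M1/2=691/250, d=(M2−M1)/(6·2)=-1639/1500, b=Δ1−h1·(2M1+M2)/6=-59/375
seg 2: a=3, c=M2/2=-474/125, d=(M3−M2)/(6·1)=752/375, b=Δ2−h2·(2M2+M3)/6=-166/75
seg 3: a=-1, c=M3/2=278/125, d=(M4−M3)/(6·3)=-278/1125, b=Δ3−h3·(2M3+M4)/6=-1418/375
t_q=7/2 → seg 2, τ=1/2; S=3+-166/75·τ+-474/125·τ²+752/375·τ³=299/250

  seg 0: a=3 b=-2191/750 c=0 d=691/750
  seg 1: a=1 b=-59/375 c=691/250 d=-1639/1500
  seg 2: a=3 b=-166/75 c=-474/125 d=752/375
  seg 3: a=-1 b=-1418/375 c=278/125 d=-278/1125
S(7/2) = 299/250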